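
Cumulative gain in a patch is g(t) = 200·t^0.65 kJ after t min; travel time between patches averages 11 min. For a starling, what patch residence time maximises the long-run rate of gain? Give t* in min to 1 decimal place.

20.4 min

By the marginal value theorem, leave when the instantaneous gain rate g'(t) equals the habitat-wide average g(t)/(T + t).
g'(t) = 0.65·200·t^-0.35. Setting 0.65·200·t^-0.35 = 200·t^0.65/(11+t) gives 0.65(11+t) = t, so 0.35·t = 0.65×11.
t* = 0.65×11/0.35 = 20.43 min.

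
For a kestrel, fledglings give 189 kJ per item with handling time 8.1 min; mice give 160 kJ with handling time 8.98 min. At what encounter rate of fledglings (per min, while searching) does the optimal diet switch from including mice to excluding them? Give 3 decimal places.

0.399 per min

The zero-one rule: include mice iff E₂/h₂ > λE₁/(1+λh₁). Equality gives the switch point.
λE₁h₂ = E₂ + λE₂h₁ ⇒ λ = E₂/(E₁h₂ − E₂h₁) = 160/(1697 − 1296) = 0.3988 per min.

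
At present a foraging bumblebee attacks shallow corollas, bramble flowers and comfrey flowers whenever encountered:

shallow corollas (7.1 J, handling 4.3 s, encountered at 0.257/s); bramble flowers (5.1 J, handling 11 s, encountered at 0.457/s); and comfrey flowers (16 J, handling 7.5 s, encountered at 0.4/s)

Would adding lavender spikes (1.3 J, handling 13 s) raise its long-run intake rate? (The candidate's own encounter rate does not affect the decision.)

No

Intake rate on the current diet: R = (0.257×7.1 + 0.457×5.1 + 0.4×16) / (1 + 0.257×4.3 + 0.457×11 + 0.4×7.5) = 10.56/10.13 = 1.042 J/s.
Profitability of lavender spikes: 1.3/13 = 0.1 J/s.
0.1 < 1.042, so adding lavender spikes would lower the average — exclude it.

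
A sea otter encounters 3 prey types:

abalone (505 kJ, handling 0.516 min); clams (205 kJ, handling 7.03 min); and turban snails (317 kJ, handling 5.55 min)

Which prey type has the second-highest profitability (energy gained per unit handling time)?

Profitability E/h (kJ/min): abalone = 505/0.516 = 979, clams = 205/7.03 = 29.2, turban snails = 317/5.55 = 57.1.
Ranked: abalone > turban snails > clams.

turban snails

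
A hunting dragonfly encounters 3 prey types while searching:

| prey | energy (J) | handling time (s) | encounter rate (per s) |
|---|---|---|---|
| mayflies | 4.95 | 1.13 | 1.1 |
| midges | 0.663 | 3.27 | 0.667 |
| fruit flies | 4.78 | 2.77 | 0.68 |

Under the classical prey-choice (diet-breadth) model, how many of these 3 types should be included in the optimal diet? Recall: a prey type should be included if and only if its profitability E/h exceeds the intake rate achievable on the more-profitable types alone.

Profitabilities (E/h, J/s): mayflies 4.38, fruit flies 1.73, midges 0.203. Add prey in this order while the next type's profitability exceeds the intake rate on those already taken.
Rate on top 1: 2.428. fruit flies: 1.73 < 2.428 → exclude; stop.
Optimal diet: mayflies — 1 of 3 types.

1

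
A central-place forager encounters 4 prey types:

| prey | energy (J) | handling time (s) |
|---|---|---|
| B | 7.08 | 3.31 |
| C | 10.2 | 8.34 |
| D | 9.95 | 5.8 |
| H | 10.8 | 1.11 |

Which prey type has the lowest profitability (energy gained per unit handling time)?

In descending order of E/h:
H: 10.8/1.11 = 9.73 J/s
B: 7.08/3.31 = 2.14 J/s
D: 9.95/5.8 = 1.72 J/s
C: 10.2/8.34 = 1.22 J/s

C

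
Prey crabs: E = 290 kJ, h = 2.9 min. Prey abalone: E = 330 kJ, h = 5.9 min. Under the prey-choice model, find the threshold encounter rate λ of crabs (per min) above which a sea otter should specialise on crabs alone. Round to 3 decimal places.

0.438 per min

Drop abalone once their profitability E₂/h₂ falls below the rate achievable on crabs alone: E₂/h₂ = λE₁/(1 + λh₁).
Solve for λ: λE₁h₂ = E₂(1 + λh₁) → λ(E₁h₂ − E₂h₁) = E₂ → λ = E₂/(E₁h₂ − E₂h₁).
λ = 330/(290×5.9 − 330×2.9) = 330/754 = 0.4377 per min.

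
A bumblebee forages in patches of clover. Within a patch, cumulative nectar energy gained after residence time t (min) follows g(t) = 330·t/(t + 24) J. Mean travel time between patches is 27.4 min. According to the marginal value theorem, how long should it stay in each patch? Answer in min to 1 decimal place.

Maximise g(t)/(T+t): set derivative to zero → g'(t)(T+t) = g(t).
g'(t) = 330·24/(t + 24)². Setting 330·24/(t+24)² = 330t/[(t+24)(27.4+t)] gives 24(27.4+t) = t(t+24), so t² = 24×27.4 = 657.6.
t* = √657.6 = 25.64 min.

25.6 min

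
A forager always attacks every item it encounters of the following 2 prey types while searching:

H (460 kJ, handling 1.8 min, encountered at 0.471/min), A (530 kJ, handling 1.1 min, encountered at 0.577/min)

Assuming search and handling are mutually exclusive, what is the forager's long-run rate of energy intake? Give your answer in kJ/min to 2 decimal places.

210.46 kJ/min

Energy encountered per unit search time: 0.471×460 + 0.577×530 = 522.5 kJ/min.
Handling time per unit search time: 0.471×1.8 + 0.577×1.1 = 1.482.
Rate = 522.5/(1 + 1.482) = 210.5 kJ/min.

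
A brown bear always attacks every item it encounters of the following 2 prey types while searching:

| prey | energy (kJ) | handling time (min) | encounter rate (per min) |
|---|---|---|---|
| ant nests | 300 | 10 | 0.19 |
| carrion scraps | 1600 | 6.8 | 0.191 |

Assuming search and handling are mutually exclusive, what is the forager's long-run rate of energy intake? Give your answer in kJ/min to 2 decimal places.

86.36 kJ/min

Energy encountered per unit search time: 0.19×300 + 0.191×1600 = 362.6 kJ/min.
Handling time per unit search time: 0.19×10 + 0.191×6.8 = 3.199.
Rate = 362.6/(1 + 3.199) = 86.36 kJ/min.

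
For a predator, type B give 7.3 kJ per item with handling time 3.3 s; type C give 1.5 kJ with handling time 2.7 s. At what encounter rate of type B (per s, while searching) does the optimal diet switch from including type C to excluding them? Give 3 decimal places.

Drop type C once their profitability E₂/h₂ falls below the rate achievable on type B alone: E₂/h₂ = λE₁/(1 + λh₁).
Solve for λ: λE₁h₂ = E₂(1 + λh₁) → λ(E₁h₂ − E₂h₁) = E₂ → λ = E₂/(E₁h₂ − E₂h₁).
λ = 1.5/(7.3×2.7 − 1.5×3.3) = 1.5/14.76 = 0.1016 per s.

0.102 per s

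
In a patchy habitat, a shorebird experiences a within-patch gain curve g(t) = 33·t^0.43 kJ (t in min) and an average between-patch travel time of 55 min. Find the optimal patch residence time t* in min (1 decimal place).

41.5 min

Maximise g(t)/(T+t): set derivative to zero → g'(t)(T+t) = g(t).
g'(t) = 0.43·33·t^-0.57. Setting 0.43·33·t^-0.57 = 33·t^0.43/(55+t) gives 0.43(55+t) = t, so 0.57·t = 0.43×55.
t* = 0.43×55/0.57 = 41.49 min.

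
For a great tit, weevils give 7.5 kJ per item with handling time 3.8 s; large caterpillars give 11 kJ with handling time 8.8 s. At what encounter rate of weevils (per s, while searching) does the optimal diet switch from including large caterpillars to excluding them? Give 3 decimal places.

Drop large caterpillars once their profitability E₂/h₂ falls below the rate achievable on weevils alone: E₂/h₂ = λE₁/(1 + λh₁).
Solve for λ: λE₁h₂ = E₂(1 + λh₁) → λ(E₁h₂ − E₂h₁) = E₂ → λ = E₂/(E₁h₂ − E₂h₁).
λ = 11/(7.5×8.8 − 11×3.8) = 11/24.2 = 0.4545 per s.

0.455 per s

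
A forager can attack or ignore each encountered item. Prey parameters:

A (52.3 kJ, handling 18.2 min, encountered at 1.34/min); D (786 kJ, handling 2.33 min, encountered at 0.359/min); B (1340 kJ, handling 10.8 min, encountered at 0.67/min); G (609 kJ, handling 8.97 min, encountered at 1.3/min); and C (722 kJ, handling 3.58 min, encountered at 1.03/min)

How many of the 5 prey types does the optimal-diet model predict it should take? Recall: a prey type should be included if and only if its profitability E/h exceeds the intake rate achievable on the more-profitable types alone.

E/h in descending order: D 337, C 202, B 124, G 67.9, A 2.87 kJ/min. The optimal diet is the largest prefix of this list for which every included type satisfies E_i/h_i > R on the types above it.
Rate on top 1: 153.7. C: 202 > 153.7 → include.
Rate on top 2: 185.7. B: 124 < 185.7 → exclude; stop.
Optimal diet: D, C — 2 of 5 types.

2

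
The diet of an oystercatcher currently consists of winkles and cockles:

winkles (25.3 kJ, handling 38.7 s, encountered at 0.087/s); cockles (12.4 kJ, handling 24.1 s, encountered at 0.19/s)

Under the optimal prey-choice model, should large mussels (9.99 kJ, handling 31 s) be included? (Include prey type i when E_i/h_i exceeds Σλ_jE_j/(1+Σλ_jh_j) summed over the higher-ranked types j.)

Current rate: (0.087×25.3 + 0.19×12.4)/(1 + 0.087×38.7 + 0.19×24.1) = 0.5094 kJ/s.
Profitability of large mussels: 9.99/31 = 0.3223 kJ/s.
0.3223 < 0.5094, so adding large mussels would lower the average — exclude it.

No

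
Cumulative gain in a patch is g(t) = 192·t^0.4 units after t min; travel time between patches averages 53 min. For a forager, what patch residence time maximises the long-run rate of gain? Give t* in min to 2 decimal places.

35.33 min

Maximise g(t)/(T+t): set derivative to zero → g'(t)(T+t) = g(t).
g'(t) = 0.4·192·t^-0.6. Setting 0.4·192·t^-0.6 = 192·t^0.4/(53+t) gives 0.4(53+t) = t, so 0.60·t = 0.4×53.
t* = 0.4×53/0.60 = 35.33 min.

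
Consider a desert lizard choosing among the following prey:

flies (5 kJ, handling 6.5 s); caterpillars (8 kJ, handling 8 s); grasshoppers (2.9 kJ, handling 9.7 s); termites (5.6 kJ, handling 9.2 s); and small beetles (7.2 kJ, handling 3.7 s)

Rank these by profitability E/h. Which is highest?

small beetles

In descending order of E/h:
small beetles: 7.2/3.7 = 1.95 kJ/s
caterpillars: 8/8 = 1 kJ/s
flies: 5/6.5 = 0.769 kJ/s
termites: 5.6/9.2 = 0.609 kJ/s
grasshoppers: 2.9/9.7 = 0.299 kJ/s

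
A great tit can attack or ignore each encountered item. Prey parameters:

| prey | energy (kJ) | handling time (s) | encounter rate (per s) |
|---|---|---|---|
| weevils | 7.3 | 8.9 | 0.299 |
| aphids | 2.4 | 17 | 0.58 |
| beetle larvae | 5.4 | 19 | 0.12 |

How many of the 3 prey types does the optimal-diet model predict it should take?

Rank by E/h (kJ/s): weevils 0.82, beetle larvae 0.284, aphids 0.141. Include each in turn until the next type's E/h falls below the running intake rate.
Rate on top 1: 0.5962. beetle larvae: 0.284 < 0.5962 → exclude; stop.
Optimal diet: weevils — 1 of 3 types.

1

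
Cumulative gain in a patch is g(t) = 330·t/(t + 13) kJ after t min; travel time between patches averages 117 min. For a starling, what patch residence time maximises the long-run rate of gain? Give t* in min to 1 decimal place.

Maximise g(t)/(T+t): set derivative to zero → g'(t)(T+t) = g(t).
g'(t) = 330·13/(t + 13)². Setting 330·13/(t+13)² = 330t/[(t+13)(117+t)] gives 13(117+t) = t(t+13), so t² = 13×117 = 1521.
t* = √1521 = 39 min.

39.0 min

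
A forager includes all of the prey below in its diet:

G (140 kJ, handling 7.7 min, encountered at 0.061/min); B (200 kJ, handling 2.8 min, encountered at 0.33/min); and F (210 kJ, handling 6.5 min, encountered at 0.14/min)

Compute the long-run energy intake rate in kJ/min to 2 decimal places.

31.46 kJ/min

Energy encountered per unit search time: 0.061×140 + 0.33×200 + 0.14×210 = 103.9 kJ/min.
Handling time per unit search time: 0.061×7.7 + 0.33×2.8 + 0.14×6.5 = 2.304.
Rate = 103.9/(1 + 2.304) = 31.46 kJ/min.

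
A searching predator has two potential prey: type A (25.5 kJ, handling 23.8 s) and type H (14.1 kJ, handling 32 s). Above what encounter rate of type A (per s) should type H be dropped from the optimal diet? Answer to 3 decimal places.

0.029 per s

The zero-one rule: include type H iff E₂/h₂ > λE₁/(1+λh₁). Equality gives the switch point.
λE₁h₂ = E₂ + λE₂h₁ ⇒ λ = E₂/(E₁h₂ − E₂h₁) = 14.1/(816 − 335.6) = 0.02935 per s.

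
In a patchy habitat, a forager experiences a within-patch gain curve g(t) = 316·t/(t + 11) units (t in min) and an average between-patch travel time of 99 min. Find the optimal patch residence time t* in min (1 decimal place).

33.0 min

By the marginal value theorem, leave when the instantaneous gain rate g'(t) equals the habitat-wide average g(t)/(T + t).
g'(t) = 316·11/(t + 11)². Setting 316·11/(t+11)² = 316t/[(t+11)(99+t)] gives 11(99+t) = t(t+11), so t² = 11×99 = 1089.
t* = √1089 = 33 min.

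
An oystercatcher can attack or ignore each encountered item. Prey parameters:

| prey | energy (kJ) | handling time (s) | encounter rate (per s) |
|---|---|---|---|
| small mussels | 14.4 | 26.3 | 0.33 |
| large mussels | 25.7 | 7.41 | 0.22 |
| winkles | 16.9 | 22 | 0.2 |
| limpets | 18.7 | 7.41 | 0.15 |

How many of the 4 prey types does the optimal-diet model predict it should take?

E/h in descending order: large mussels 3.47, limpets 2.52, winkles 0.768, small mussels 0.548 kJ/s. The optimal diet is the largest prefix of this list for which every included type satisfies E_i/h_i > R on the types above it.
Rate on top 1: 2.15. limpets: 2.52 > 2.15 → include.
Rate on top 2: 2.261. winkles: 0.768 < 2.261 → exclude; stop.
Optimal diet: large mussels, limpets — 2 of 4 types.

2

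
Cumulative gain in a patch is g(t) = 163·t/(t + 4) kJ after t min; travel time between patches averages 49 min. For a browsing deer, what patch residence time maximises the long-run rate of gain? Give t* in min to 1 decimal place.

Maximise g(t)/(T+t): set derivative to zero → g'(t)(T+t) = g(t).
g'(t) = 163·4/(t + 4)². Setting 163·4/(t+4)² = 163t/[(t+4)(49+t)] gives 4(49+t) = t(t+4), so t² = 4×49 = 196.
t* = √196 = 14 min.

14.0 min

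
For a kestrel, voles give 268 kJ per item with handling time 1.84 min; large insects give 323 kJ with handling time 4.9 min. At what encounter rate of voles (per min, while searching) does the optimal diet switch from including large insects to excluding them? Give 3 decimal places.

At the threshold, the rate on voles alone equals the profitability of large insects: λ·268/(1 + λ·1.84) = 323/4.9 = 65.92.
Rearranging, λ(268 − 65.92×1.84) = 65.92, so λ = 65.92/146.7 = 0.4493 per min.

0.449 per min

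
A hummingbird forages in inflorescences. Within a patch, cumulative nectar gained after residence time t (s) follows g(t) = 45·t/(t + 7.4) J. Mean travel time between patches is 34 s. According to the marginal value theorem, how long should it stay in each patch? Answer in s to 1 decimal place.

By the marginal value theorem, leave when the instantaneous gain rate g'(t) equals the habitat-wide average g(t)/(T + t).
g'(t) = 45·7.4/(t + 7.4)². Setting 45·7.4/(t+7.4)² = 45t/[(t+7.4)(34+t)] gives 7.4(34+t) = t(t+7.4), so t² = 7.4×34 = 251.6.
t* = √251.6 = 15.86 s.

15.9 s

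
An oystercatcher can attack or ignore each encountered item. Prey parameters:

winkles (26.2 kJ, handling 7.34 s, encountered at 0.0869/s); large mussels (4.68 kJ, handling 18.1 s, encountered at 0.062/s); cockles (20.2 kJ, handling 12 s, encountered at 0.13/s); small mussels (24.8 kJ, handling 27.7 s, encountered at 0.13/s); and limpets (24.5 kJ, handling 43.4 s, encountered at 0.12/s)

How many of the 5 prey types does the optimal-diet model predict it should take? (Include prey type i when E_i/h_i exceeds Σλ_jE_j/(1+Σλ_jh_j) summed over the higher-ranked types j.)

Rank by E/h (kJ/s): winkles 3.57, cockles 1.68, small mussels 0.895, limpets 0.565, large mussels 0.259. Include each in turn until the next type's E/h falls below the running intake rate.
Rate on top 1: 1.39. cockles: 1.68 > 1.39 → include.
Rate on top 2: 1.533. small mussels: 0.895 < 1.533 → exclude; stop.
Optimal diet: winkles, cockles — 2 of 5 types.

2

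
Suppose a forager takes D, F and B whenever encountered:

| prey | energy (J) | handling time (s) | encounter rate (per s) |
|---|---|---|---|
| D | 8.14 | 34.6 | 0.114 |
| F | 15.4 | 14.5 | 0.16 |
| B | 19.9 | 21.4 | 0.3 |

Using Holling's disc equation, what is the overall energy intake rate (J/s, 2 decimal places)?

R = Σλ_iE_i / (1 + Σλ_ih_i)
Numerator: 0.114×8.14 + 0.16×15.4 + 0.3×19.9 = 9.362
Denominator: 1 + 0.114×34.6 + 0.16×14.5 + 0.3×21.4 = 13.68
R = 9.362/13.68 = 0.6841 J/s

0.68 J/s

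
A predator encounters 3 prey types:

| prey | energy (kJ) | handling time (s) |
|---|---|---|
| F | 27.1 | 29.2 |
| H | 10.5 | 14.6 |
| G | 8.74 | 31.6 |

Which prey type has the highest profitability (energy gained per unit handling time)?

Profitability E/h (kJ/s): F = 27.1/29.2 = 0.928, H = 10.5/14.6 = 0.719, G = 8.74/31.6 = 0.277.
Ranked: F > H > G.

F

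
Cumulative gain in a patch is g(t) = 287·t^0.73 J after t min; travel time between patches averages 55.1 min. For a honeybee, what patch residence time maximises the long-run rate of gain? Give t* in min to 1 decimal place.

Optimal t* satisfies g'(t*) = g(t*)/(T + t*).
g'(t) = 0.73·287·t^-0.27. Setting 0.73·287·t^-0.27 = 287·t^0.73/(55.1+t) gives 0.73(55.1+t) = t, so 0.27·t = 0.73×55.1.
t* = 0.73×55.1/0.27 = 149 min.

149.0 min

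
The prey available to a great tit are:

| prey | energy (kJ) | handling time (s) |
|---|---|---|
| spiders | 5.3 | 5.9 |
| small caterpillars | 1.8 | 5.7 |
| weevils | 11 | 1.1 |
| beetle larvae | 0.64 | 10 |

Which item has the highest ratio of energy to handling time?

Profitability E/h (kJ/s): spiders = 5.3/5.9 = 0.898, small caterpillars = 1.8/5.7 = 0.316, weevils = 11/1.1 = 10, beetle larvae = 0.64/10 = 0.064.
Ranked: weevils > spiders > small caterpillars > beetle larvae.

weevils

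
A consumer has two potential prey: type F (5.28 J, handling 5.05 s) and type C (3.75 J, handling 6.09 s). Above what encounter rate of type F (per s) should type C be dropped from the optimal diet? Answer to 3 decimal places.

0.284 per s

The zero-one rule: include type C iff E₂/h₂ > λE₁/(1+λh₁). Equality gives the switch point.
λE₁h₂ = E₂ + λE₂h₁ ⇒ λ = E₂/(E₁h₂ − E₂h₁) = 3.75/(32.16 − 18.94) = 0.2837 per s.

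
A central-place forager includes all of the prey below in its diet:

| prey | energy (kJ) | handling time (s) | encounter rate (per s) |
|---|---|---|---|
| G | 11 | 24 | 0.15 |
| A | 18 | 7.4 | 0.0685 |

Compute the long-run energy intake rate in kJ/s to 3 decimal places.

Energy encountered per unit search time: 0.15×11 + 0.0685×18 = 2.883 kJ/s.
Handling time per unit search time: 0.15×24 + 0.0685×7.4 = 4.107.
Rate = 2.883/(1 + 4.107) = 0.5645 kJ/s.

0.565 kJ/s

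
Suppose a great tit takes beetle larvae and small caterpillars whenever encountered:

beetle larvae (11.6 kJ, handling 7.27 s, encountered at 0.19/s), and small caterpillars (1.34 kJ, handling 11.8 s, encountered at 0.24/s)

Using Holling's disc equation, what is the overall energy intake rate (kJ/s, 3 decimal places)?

0.484 kJ/s

Energy encountered per unit search time: 0.19×11.6 + 0.24×1.34 = 2.526 kJ/s.
Handling time per unit search time: 0.19×7.27 + 0.24×11.8 = 4.213.
Rate = 2.526/(1 + 4.213) = 0.4845 kJ/s.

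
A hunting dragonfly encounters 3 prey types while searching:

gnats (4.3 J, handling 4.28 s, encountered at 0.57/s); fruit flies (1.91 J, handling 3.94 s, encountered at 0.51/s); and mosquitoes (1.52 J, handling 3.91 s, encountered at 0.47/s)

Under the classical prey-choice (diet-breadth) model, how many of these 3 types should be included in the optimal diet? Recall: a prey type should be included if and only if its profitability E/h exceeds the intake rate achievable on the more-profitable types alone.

1

Rank by E/h (J/s): gnats 1, fruit flies 0.485, mosquitoes 0.389. Include each in turn until the next type's E/h falls below the running intake rate.
Rate on top 1: 0.7126. fruit flies: 0.485 < 0.7126 → exclude; stop.
Optimal diet: gnats — 1 of 3 types.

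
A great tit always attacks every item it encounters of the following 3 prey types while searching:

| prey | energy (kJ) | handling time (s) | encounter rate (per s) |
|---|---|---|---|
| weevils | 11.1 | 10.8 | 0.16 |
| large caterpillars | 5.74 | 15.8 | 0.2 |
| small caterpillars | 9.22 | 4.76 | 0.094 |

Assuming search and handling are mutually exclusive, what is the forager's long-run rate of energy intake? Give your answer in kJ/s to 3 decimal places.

0.598 kJ/s

R = Σλ_iE_i / (1 + Σλ_ih_i)
Numerator: 0.16×11.1 + 0.2×5.74 + 0.094×9.22 = 3.791
Denominator: 1 + 0.16×10.8 + 0.2×15.8 + 0.094×4.76 = 6.335
R = 3.791/6.335 = 0.5983 kJ/s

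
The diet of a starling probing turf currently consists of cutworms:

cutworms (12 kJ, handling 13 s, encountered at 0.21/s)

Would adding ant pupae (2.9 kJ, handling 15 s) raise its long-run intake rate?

No

Intake rate on the current diet: R = (0.21×12) / (1 + 0.21×13) = 2.52/3.73 = 0.6756 kJ/s.
Profitability of ant pupae: 2.9/15 = 0.1933 kJ/s.
Since 0.1933 < R, time spent handling ant pupae is better spent searching.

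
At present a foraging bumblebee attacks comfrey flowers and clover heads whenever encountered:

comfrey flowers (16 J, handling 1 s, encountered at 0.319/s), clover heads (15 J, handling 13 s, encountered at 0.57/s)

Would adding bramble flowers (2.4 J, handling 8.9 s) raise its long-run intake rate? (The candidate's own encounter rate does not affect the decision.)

No

On comfrey flowers and clover heads alone, R = ΣλE/(1+Σλh) = 13.65/8.729 = 1.564 J/s.
bramble flowers: E/h = 2.4/8.9 = 0.2697 J/s.
Since 0.2697 < R, time spent handling bramble flowers is better spent searching.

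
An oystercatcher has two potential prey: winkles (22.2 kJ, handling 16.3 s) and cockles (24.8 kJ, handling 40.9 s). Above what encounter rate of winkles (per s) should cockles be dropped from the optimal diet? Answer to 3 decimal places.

0.049 per s

Drop cockles once their profitability E₂/h₂ falls below the rate achievable on winkles alone: E₂/h₂ = λE₁/(1 + λh₁).
Solve for λ: λE₁h₂ = E₂(1 + λh₁) → λ(E₁h₂ − E₂h₁) = E₂ → λ = E₂/(E₁h₂ − E₂h₁).
λ = 24.8/(22.2×40.9 − 24.8×16.3) = 24.8/503.7 = 0.04923 per s.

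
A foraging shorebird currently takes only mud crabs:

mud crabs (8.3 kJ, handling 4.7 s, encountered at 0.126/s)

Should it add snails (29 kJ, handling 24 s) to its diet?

Intake rate on the current diet: R = (0.126×8.3) / (1 + 0.126×4.7) = 1.046/1.592 = 0.6568 kJ/s.
Profitability of snails: 29/24 = 1.208 kJ/s.
1.208 > 0.6568, so adding snails raises the average — include it.

Yes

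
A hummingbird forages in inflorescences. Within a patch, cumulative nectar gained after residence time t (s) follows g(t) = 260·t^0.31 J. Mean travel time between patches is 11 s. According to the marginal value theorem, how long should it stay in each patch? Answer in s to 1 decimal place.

By the marginal value theorem, leave when the instantaneous gain rate g'(t) equals the habitat-wide average g(t)/(T + t).
g'(t) = 0.31·260·t^-0.69. Setting 0.31·260·t^-0.69 = 260·t^0.31/(11+t) gives 0.31(11+t) = t, so 0.69·t = 0.31×11.
t* = 0.31×11/0.69 = 4.942 s.

4.9 s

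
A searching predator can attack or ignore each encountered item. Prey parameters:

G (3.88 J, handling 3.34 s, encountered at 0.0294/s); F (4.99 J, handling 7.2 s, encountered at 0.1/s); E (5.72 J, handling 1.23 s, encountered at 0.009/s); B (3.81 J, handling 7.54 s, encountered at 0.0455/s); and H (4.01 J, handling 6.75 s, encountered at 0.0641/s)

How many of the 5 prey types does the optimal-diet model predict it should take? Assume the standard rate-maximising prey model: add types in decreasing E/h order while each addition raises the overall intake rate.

5

E/h in descending order: E 4.65, G 1.16, F 0.693, H 0.594, B 0.505 J/s. The optimal diet is the largest prefix of this list for which every included type satisfies E_i/h_i > R on the types above it.
Rate on top 1: 0.05092. G: 1.16 > 0.05092 → include.
Rate on top 2: 0.1492. F: 0.693 > 0.1492 → include.
Rate on top 3: 0.3633. H: 0.594 > 0.3633 → include.
Rate on top 4: 0.4074. B: 0.505 > 0.4074 → include.
Optimal diet: E, G, F, H, B — 5 of 5 types.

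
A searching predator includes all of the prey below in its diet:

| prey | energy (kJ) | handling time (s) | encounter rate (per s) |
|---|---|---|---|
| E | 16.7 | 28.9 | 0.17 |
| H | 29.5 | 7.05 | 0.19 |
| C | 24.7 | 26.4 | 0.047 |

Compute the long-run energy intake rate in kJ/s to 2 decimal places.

1.13 kJ/s

R = (0.17×16.7 + 0.19×29.5 + 0.047×24.7) / (1 + 0.17×28.9 + 0.19×7.05 + 0.047×26.4) = 9.605/8.493 = 1.131 kJ/s.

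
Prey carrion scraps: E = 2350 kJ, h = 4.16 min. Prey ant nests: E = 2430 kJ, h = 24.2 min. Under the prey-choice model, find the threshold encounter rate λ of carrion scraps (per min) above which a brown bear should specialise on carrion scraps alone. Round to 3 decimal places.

0.052 per min

Drop ant nests once their profitability E₂/h₂ falls below the rate achievable on carrion scraps alone: E₂/h₂ = λE₁/(1 + λh₁).
Solve for λ: λE₁h₂ = E₂(1 + λh₁) → λ(E₁h₂ − E₂h₁) = E₂ → λ = E₂/(E₁h₂ − E₂h₁).
λ = 2430/(2350×24.2 − 2430×4.16) = 2430/4.676e+04 = 0.05197 per min.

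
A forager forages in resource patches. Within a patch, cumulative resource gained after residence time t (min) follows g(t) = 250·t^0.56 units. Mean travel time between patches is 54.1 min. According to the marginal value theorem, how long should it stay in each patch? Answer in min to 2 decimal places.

68.85 min

Optimal t* satisfies g'(t*) = g(t*)/(T + t*).
g'(t) = 0.56·250·t^-0.44. Setting 0.56·250·t^-0.44 = 250·t^0.56/(54.1+t) gives 0.56(54.1+t) = t, so 0.44·t = 0.56×54.1.
t* = 0.56×54.1/0.44 = 68.85 min.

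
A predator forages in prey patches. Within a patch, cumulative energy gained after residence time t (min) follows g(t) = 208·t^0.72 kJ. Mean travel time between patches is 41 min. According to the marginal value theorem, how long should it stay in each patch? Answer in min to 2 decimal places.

105.43 min

Optimal t* satisfies g'(t*) = g(t*)/(T + t*).
g'(t) = 0.72·208·t^-0.28. Setting 0.72·208·t^-0.28 = 208·t^0.72/(41+t) gives 0.72(41+t) = t, so 0.28·t = 0.72×41.
t* = 0.72×41/0.28 = 105.4 min.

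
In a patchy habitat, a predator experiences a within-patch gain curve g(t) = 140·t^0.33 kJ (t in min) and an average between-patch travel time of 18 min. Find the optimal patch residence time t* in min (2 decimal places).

Maximise g(t)/(T+t): set derivative to zero → g'(t)(T+t) = g(t).
g'(t) = 0.33·140·t^-0.67. Setting 0.33·140·t^-0.67 = 140·t^0.33/(18+t) gives 0.33(18+t) = t, so 0.67·t = 0.33×18.
t* = 0.33×18/0.67 = 8.866 min.

8.87 min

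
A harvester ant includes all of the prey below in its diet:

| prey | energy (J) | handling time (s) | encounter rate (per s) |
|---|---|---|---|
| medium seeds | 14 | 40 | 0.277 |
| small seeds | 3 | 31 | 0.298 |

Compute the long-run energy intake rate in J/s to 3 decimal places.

R = Σλ_iE_i / (1 + Σλ_ih_i)
Numerator: 0.277×14 + 0.298×3 = 4.772
Denominator: 1 + 0.277×40 + 0.298×31 = 21.32
R = 4.772/21.32 = 0.2238 J/s

0.224 J/s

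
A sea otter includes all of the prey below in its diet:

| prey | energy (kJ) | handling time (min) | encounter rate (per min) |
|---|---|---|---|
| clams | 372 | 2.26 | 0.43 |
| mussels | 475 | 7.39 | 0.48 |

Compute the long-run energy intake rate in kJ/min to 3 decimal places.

70.295 kJ/min

R = (0.43×372 + 0.48×475) / (1 + 0.43×2.26 + 0.48×7.39) = 388/5.519 = 70.3 kJ/min.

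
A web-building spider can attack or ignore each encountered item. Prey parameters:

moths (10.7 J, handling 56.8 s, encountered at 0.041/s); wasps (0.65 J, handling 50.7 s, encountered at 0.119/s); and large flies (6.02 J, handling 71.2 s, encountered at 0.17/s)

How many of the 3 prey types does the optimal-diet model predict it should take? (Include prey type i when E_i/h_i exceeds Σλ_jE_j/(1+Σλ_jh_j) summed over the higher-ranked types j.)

E/h in descending order: moths 0.188, large flies 0.0846, wasps 0.0128 J/s. The optimal diet is the largest prefix of this list for which every included type satisfies E_i/h_i > R on the types above it.
Rate on top 1: 0.1318. large flies: 0.0846 < 0.1318 → exclude; stop.
Optimal diet: moths — 1 of 3 types.

1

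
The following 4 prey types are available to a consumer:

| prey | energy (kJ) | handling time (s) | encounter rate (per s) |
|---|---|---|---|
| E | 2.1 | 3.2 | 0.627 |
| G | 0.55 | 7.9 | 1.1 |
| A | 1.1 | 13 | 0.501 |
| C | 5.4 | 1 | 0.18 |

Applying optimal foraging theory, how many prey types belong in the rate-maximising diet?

Rank by E/h (kJ/s): C 5.4, E 0.656, A 0.0846, G 0.0696. Include each in turn until the next type's E/h falls below the running intake rate.
Rate on top 1: 0.8237. E: 0.656 < 0.8237 → exclude; stop.
Optimal diet: C — 1 of 4 types.

1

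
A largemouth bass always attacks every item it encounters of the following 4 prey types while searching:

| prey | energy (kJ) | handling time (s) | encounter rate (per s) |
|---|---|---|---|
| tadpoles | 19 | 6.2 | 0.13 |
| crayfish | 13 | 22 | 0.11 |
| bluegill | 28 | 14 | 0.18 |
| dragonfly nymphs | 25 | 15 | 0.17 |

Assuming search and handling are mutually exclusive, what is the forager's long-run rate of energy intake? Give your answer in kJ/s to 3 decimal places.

1.419 kJ/s

Energy encountered per unit search time: 0.13×19 + 0.11×13 + 0.18×28 + 0.17×25 = 13.19 kJ/s.
Handling time per unit search time: 0.13×6.2 + 0.11×22 + 0.18×14 + 0.17×15 = 8.296.
Rate = 13.19/(1 + 8.296) = 1.419 kJ/s.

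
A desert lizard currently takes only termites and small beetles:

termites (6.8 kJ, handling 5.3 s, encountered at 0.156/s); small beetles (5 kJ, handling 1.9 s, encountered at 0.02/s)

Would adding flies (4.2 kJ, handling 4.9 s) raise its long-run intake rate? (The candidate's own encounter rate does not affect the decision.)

Yes

Current rate: (0.156×6.8 + 0.02×5)/(1 + 0.156×5.3 + 0.02×1.9) = 0.6225 kJ/s.
flies: E/h = 4.2/4.9 = 0.8571 kJ/s.
0.8571 > 0.6225, so adding flies raises the average — include it.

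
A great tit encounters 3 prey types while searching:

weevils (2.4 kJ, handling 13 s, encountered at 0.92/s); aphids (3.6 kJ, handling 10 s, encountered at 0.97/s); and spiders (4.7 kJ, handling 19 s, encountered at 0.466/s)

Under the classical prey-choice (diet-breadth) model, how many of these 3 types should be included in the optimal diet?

1

E/h in descending order: aphids 0.36, spiders 0.247, weevils 0.185 kJ/s. The optimal diet is the largest prefix of this list for which every included type satisfies E_i/h_i > R on the types above it.
Rate on top 1: 0.3264. spiders: 0.247 < 0.3264 → exclude; stop.
Optimal diet: aphids — 1 of 3 types.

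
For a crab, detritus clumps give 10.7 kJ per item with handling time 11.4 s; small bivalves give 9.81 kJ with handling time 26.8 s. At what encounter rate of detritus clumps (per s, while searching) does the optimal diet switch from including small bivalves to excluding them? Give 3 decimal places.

0.056 per s

Drop small bivalves once their profitability E₂/h₂ falls below the rate achievable on detritus clumps alone: E₂/h₂ = λE₁/(1 + λh₁).
Solve for λ: λE₁h₂ = E₂(1 + λh₁) → λ(E₁h₂ − E₂h₁) = E₂ → λ = E₂/(E₁h₂ − E₂h₁).
λ = 9.81/(10.7×26.8 − 9.81×11.4) = 9.81/174.9 = 0.05608 per s.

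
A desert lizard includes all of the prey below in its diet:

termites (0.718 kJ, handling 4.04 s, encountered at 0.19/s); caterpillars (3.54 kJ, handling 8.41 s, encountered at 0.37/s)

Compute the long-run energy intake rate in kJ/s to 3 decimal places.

Energy encountered per unit search time: 0.19×0.718 + 0.37×3.54 = 1.446 kJ/s.
Handling time per unit search time: 0.19×4.04 + 0.37×8.41 = 3.879.
Rate = 1.446/(1 + 3.879) = 0.2964 kJ/s.

0.296 kJ/s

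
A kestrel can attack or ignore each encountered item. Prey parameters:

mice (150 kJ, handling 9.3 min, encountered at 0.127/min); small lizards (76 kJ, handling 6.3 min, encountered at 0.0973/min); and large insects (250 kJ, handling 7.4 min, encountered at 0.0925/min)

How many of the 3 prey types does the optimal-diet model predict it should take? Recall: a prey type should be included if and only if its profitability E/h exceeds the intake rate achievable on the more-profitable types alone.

2

Profitabilities (E/h, kJ/min): large insects 33.8, mice 16.1, small lizards 12.1. Add prey in this order while the next type's profitability exceeds the intake rate on those already taken.
Rate on top 1: 13.73. mice: 16.1 > 13.73 → include.
Rate on top 2: 14.72. small lizards: 12.1 < 14.72 → exclude; stop.
Optimal diet: large insects, mice — 2 of 3 types.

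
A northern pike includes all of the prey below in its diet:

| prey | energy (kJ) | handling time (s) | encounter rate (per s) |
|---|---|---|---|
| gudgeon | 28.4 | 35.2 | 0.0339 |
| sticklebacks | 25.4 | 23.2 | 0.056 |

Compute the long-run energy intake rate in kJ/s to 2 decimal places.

0.68 kJ/s

Energy encountered per unit search time: 0.0339×28.4 + 0.056×25.4 = 2.385 kJ/s.
Handling time per unit search time: 0.0339×35.2 + 0.056×23.2 = 2.492.
Rate = 2.385/(1 + 2.492) = 0.6829 kJ/s.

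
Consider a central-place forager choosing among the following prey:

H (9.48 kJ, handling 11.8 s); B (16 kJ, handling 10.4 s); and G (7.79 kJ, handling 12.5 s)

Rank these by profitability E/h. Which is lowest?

G

Profitability E/h (kJ/s): H = 9.48/11.8 = 0.803, B = 16/10.4 = 1.54, G = 7.79/12.5 = 0.623.
Ranked: B > H > G.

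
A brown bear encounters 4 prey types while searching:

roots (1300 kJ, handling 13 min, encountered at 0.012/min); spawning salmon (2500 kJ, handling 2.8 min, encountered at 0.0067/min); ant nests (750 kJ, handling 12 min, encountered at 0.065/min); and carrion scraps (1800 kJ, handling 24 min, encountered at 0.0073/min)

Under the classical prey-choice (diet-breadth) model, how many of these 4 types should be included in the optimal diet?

4

E/h in descending order: spawning salmon 893, roots 100, carrion scraps 75, ant nests 62.5 kJ/min. The optimal diet is the largest prefix of this list for which every included type satisfies E_i/h_i > R on the types above it.
Rate on top 1: 16.44. roots: 100 > 16.44 → include.
Rate on top 2: 27.54. carrion scraps: 75 > 27.54 → include.
Rate on top 3: 33.7. ant nests: 62.5 > 33.7 → include.
Optimal diet: spawning salmon, roots, carrion scraps, ant nests — 4 of 4 types.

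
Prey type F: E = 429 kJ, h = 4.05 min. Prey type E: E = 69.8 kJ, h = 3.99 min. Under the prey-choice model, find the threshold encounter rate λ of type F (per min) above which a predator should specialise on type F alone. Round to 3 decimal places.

At the threshold, the rate on type F alone equals the profitability of type E: λ·429/(1 + λ·4.05) = 69.8/3.99 = 17.49.
Rearranging, λ(429 − 17.49×4.05) = 17.49, so λ = 17.49/358.2 = 0.04884 per min.

0.049 per min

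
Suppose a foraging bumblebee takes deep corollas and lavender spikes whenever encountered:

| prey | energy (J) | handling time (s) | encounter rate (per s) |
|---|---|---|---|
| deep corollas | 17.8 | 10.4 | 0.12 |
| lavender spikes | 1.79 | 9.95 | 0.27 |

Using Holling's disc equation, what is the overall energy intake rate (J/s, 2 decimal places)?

Energy encountered per unit search time: 0.12×17.8 + 0.27×1.79 = 2.619 J/s.
Handling time per unit search time: 0.12×10.4 + 0.27×9.95 = 3.934.
Rate = 2.619/(1 + 3.934) = 0.5308 J/s.

0.53 J/s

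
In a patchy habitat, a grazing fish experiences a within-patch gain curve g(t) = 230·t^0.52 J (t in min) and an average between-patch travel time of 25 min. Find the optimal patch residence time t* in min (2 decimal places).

By the marginal value theorem, leave when the instantaneous gain rate g'(t) equals the habitat-wide average g(t)/(T + t).
g'(t) = 0.52·230·t^-0.48. Setting 0.52·230·t^-0.48 = 230·t^0.52/(25+t) gives 0.52(25+t) = t, so 0.48·t = 0.52×25.
t* = 0.52×25/0.48 = 27.08 min.

27.08 min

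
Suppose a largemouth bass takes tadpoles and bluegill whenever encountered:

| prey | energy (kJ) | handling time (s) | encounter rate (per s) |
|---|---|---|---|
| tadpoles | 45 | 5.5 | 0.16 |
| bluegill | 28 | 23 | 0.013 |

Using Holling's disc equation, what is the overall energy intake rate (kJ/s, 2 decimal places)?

3.47 kJ/s

R = Σλ_iE_i / (1 + Σλ_ih_i)
Numerator: 0.16×45 + 0.013×28 = 7.564
Denominator: 1 + 0.16×5.5 + 0.013×23 = 2.179
R = 7.564/2.179 = 3.471 kJ/s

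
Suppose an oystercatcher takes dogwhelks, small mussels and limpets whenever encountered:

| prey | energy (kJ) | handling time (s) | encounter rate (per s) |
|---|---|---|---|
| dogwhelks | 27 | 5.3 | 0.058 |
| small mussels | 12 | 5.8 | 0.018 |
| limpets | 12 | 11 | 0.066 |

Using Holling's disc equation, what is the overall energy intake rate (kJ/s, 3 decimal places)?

R = (0.058×27 + 0.018×12 + 0.066×12) / (1 + 0.058×5.3 + 0.018×5.8 + 0.066×11) = 2.574/2.138 = 1.204 kJ/s.

1.204 kJ/s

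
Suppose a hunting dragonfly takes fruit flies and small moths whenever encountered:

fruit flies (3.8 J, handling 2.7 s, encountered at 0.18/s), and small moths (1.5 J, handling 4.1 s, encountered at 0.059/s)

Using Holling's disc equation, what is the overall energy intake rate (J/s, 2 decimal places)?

R = (0.18×3.8 + 0.059×1.5) / (1 + 0.18×2.7 + 0.059×4.1) = 0.7725/1.728 = 0.4471 J/s.

0.45 J/s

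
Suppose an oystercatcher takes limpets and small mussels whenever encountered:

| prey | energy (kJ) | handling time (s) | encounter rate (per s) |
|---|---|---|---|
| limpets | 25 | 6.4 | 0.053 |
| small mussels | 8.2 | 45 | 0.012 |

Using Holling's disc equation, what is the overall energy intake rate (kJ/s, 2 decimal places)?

0.76 kJ/s

R = (0.053×25 + 0.012×8.2) / (1 + 0.053×6.4 + 0.012×45) = 1.423/1.879 = 0.7574 kJ/s.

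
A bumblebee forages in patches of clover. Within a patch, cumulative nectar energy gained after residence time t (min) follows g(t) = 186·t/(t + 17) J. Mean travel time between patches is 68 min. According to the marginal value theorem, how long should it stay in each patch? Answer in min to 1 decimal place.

Optimal t* satisfies g'(t*) = g(t*)/(T + t*).
g'(t) = 186·17/(t + 17)². Setting 186·17/(t+17)² = 186t/[(t+17)(68+t)] gives 17(68+t) = t(t+17), so t² = 17×68 = 1156.
t* = √1156 = 34 min.

34.0 min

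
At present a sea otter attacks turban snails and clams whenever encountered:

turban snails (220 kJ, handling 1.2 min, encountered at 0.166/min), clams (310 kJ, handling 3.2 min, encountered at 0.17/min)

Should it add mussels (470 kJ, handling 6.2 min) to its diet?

On turban snails and clams alone, R = ΣλE/(1+Σλh) = 89.22/1.743 = 51.18 kJ/min.
Profitability of mussels: 470/6.2 = 75.81 kJ/min.
75.81 > 51.18, so adding mussels raises the average — include it.

Yes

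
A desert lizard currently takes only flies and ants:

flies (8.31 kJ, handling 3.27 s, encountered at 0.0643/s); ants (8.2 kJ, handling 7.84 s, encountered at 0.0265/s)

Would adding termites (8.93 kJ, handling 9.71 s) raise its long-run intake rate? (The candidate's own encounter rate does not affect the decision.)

Current rate: (0.0643×8.31 + 0.0265×8.2)/(1 + 0.0643×3.27 + 0.0265×7.84) = 0.5301 kJ/s.
termites: E/h = 8.93/9.71 = 0.9197 kJ/s.
0.9197 > 0.5301, so adding termites raises the average — include it.

Yes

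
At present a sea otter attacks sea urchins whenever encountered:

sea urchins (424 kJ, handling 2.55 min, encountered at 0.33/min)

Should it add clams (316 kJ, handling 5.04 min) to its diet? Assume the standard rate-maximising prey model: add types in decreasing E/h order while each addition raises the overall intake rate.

No

On sea urchins alone, R = ΣλE/(1+Σλh) = 139.9/1.841 = 75.98 kJ/min.
Profitability of clams: 316/5.04 = 62.7 kJ/min.
62.7 < 75.98, so adding clams would lower the average — exclude it.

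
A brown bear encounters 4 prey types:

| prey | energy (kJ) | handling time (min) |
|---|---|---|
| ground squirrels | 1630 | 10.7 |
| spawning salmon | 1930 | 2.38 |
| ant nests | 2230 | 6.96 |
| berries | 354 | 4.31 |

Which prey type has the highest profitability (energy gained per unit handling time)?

spawning salmon

In descending order of E/h:
spawning salmon: 1930/2.38 = 811 kJ/min
ant nests: 2230/6.96 = 320 kJ/min
ground squirrels: 1630/10.7 = 152 kJ/min
berries: 354/4.31 = 82.1 kJ/min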